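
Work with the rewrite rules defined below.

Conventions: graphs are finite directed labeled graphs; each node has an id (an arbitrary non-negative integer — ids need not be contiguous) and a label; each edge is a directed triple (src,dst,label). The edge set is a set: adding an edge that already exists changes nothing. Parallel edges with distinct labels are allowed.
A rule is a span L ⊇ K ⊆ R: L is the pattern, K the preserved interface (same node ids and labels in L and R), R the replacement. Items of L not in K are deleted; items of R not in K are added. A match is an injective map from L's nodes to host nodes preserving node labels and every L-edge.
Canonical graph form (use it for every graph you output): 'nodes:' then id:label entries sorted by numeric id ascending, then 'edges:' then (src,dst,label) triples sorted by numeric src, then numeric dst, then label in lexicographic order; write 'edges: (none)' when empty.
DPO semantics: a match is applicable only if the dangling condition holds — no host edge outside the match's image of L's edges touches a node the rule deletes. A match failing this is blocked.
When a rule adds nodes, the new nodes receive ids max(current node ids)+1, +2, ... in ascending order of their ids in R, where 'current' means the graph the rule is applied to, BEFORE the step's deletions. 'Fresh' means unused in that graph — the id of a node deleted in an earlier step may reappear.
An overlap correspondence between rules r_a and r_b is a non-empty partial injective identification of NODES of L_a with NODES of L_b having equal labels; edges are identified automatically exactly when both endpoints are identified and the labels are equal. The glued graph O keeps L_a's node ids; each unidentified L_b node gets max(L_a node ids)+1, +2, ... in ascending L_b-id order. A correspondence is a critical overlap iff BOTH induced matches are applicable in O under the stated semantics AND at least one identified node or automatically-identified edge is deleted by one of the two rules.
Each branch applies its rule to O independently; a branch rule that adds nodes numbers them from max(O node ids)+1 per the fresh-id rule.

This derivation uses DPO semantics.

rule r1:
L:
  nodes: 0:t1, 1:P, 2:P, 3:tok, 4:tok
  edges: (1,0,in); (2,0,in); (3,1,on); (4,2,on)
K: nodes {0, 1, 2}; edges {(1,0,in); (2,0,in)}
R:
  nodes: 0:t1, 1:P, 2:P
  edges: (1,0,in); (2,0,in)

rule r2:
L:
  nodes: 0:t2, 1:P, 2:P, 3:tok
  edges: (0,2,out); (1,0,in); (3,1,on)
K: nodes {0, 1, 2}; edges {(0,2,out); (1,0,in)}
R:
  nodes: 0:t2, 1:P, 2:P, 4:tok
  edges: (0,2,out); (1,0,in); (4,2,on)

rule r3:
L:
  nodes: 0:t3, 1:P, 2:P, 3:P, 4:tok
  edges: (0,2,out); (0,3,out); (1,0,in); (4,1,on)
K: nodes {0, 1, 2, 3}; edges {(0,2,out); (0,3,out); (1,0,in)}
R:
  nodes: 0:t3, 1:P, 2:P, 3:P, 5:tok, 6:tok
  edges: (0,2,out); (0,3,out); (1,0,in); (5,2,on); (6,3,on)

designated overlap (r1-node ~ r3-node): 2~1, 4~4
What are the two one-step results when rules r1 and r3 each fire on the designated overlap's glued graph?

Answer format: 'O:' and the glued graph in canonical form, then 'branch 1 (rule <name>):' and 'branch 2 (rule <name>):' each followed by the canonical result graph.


O:
nodes: 0:t1, 1:P, 2:P, 3:tok, 4:tok, 5:t3, 6:P, 7:P
edges: (1,0,in); (2,0,in); (2,5,in); (3,1,on); (4,2,on); (5,6,out); (5,7,out)
branch 1 (rule r1):
nodes: 0:t1, 1:P, 2:P, 5:t3, 6:P, 7:P
edges: (1,0,in); (2,0,in); (2,5,in); (5,6,out); (5,7,out)
branch 2 (rule r3):
nodes: 0:t1, 1:P, 2:P, 3:tok, 5:t3, 6:P, 7:P, 8:tok, 9:tok
edges: (1,0,in); (2,0,in); (2,5,in); (3,1,on); (5,6,out); (5,7,out); (8,6,on); (9,7,on)


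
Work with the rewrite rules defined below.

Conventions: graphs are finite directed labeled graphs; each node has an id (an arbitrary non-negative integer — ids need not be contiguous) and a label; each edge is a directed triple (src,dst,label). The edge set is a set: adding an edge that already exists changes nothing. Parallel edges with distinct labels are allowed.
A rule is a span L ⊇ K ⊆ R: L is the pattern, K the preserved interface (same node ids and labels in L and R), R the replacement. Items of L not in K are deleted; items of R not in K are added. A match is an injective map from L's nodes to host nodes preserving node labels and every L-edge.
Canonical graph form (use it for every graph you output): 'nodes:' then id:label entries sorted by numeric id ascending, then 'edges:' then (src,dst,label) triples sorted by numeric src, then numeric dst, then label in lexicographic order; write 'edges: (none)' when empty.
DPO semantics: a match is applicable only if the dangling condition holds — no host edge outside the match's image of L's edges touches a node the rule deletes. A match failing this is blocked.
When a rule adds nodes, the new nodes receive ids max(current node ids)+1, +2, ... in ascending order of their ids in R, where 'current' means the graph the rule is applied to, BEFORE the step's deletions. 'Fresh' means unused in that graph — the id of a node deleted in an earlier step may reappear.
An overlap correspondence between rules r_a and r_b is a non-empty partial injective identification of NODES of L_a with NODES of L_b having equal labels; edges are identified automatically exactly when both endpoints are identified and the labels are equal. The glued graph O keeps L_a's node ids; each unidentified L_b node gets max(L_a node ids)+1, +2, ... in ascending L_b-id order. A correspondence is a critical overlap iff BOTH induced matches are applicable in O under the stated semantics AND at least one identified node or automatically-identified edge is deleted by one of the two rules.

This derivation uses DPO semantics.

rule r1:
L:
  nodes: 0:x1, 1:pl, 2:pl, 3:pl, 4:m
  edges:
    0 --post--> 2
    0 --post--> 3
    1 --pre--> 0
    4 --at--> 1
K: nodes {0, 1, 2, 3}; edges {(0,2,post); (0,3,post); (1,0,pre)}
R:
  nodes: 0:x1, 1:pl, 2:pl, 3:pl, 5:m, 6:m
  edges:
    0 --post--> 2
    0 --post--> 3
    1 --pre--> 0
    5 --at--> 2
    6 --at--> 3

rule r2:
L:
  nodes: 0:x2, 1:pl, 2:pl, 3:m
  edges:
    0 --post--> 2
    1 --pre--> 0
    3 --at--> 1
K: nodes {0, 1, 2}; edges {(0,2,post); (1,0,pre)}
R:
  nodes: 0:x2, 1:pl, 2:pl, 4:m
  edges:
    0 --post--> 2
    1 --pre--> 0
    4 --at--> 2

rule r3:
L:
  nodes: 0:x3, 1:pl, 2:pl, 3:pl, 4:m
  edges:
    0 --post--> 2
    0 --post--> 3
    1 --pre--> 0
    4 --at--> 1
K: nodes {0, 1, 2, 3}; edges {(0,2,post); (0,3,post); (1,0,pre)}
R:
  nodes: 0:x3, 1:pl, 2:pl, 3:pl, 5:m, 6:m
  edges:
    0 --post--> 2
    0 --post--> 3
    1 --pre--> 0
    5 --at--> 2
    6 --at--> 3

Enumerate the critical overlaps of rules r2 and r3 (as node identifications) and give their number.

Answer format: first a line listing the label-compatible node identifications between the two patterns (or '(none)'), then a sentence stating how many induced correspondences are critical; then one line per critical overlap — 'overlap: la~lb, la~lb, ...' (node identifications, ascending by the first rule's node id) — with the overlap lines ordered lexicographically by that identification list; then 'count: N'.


label-compatible node identifications between L(r2) and L(r3): 1~1, 1~2, 1~3, 2~1, 2~2, 2~3, 3~4
3 of the induced correspondences are critical overlaps of r2 and r3.
overlap: 1~1, 2~2, 3~4
overlap: 1~1, 2~3, 3~4
overlap: 1~1, 3~4
count: 3


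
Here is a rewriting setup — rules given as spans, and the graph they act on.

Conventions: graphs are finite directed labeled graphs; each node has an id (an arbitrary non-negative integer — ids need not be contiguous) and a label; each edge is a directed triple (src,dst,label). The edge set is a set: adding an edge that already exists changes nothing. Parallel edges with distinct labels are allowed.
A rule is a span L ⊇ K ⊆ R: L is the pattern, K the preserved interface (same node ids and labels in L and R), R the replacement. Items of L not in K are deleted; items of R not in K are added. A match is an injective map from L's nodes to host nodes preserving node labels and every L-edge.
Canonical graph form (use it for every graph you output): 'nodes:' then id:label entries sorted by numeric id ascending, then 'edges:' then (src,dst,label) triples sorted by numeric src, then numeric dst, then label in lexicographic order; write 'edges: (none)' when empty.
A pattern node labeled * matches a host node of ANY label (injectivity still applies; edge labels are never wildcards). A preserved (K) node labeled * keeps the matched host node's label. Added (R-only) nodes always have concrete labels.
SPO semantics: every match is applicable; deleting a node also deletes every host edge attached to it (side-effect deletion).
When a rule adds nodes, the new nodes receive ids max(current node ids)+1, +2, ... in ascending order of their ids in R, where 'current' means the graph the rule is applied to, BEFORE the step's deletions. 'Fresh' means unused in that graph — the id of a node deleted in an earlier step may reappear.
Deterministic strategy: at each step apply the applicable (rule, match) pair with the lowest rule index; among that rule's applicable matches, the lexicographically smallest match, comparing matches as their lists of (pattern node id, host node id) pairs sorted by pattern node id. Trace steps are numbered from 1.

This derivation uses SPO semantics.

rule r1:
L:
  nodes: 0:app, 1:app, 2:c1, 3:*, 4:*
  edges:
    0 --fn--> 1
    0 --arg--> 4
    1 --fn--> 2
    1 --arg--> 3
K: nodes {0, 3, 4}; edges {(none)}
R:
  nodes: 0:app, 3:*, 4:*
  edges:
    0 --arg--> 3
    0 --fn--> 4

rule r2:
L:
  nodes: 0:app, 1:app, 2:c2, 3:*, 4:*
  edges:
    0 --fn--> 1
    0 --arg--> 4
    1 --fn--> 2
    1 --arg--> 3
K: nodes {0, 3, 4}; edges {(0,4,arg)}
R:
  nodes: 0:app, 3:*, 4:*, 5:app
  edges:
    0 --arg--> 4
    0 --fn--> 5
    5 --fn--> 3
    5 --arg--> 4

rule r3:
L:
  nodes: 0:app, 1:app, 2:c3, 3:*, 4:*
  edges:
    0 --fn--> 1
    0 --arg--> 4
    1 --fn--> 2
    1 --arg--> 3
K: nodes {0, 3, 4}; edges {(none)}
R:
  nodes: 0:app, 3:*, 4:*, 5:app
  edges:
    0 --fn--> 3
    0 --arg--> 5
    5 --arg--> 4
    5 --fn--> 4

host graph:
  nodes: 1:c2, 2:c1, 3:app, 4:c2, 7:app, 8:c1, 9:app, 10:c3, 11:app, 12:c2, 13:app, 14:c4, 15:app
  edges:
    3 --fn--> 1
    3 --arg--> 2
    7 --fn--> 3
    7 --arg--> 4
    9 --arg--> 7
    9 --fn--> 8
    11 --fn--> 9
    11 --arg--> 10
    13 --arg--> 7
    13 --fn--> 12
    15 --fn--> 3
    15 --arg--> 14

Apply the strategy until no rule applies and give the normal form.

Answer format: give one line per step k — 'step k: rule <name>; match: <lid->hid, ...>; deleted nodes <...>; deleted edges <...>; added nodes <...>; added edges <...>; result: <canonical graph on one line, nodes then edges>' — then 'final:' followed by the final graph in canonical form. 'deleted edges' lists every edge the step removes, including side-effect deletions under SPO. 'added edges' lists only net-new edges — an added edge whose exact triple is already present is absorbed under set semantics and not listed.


step 1: rule r1; match: 0->11, 1->9, 2->8, 3->7, 4->10; deleted nodes 8, 9; deleted edges (9,7,arg); (9,8,fn); (11,9,fn); (11,10,arg); added nodes (none); added edges (11,7,arg); (11,10,fn); result: nodes: 1:c2, 2:c1, 3:app, 4:c2, 7:app, 10:c3, 11:app, 12:c2, 13:app, 14:c4, 15:app edges: (3,1,fn); (3,2,arg); (7,3,fn); (7,4,arg); (11,7,arg); (11,10,fn); (13,7,arg); (13,12,fn); (15,3,fn); (15,14,arg)
step 2: rule r2; match: 0->7, 1->3, 2->1, 3->2, 4->4; deleted nodes 1, 3; deleted edges (3,1,fn); (3,2,arg); (7,3,fn); (15,3,fn); added nodes 16; added edges (7,16,fn); (16,2,fn); (16,4,arg); result: nodes: 2:c1, 4:c2, 7:app, 10:c3, 11:app, 12:c2, 13:app, 14:c4, 15:app, 16:app edges: (7,4,arg); (7,16,fn); (11,7,arg); (11,10,fn); (13,7,arg); (13,12,fn); (15,14,arg); (16,2,fn); (16,4,arg)
final:
nodes: 2:c1, 4:c2, 7:app, 10:c3, 11:app, 12:c2, 13:app, 14:c4, 15:app, 16:app
edges: (7,4,arg); (7,16,fn); (11,7,arg); (11,10,fn); (13,7,arg); (13,12,fn); (15,14,arg); (16,2,fn); (16,4,arg)


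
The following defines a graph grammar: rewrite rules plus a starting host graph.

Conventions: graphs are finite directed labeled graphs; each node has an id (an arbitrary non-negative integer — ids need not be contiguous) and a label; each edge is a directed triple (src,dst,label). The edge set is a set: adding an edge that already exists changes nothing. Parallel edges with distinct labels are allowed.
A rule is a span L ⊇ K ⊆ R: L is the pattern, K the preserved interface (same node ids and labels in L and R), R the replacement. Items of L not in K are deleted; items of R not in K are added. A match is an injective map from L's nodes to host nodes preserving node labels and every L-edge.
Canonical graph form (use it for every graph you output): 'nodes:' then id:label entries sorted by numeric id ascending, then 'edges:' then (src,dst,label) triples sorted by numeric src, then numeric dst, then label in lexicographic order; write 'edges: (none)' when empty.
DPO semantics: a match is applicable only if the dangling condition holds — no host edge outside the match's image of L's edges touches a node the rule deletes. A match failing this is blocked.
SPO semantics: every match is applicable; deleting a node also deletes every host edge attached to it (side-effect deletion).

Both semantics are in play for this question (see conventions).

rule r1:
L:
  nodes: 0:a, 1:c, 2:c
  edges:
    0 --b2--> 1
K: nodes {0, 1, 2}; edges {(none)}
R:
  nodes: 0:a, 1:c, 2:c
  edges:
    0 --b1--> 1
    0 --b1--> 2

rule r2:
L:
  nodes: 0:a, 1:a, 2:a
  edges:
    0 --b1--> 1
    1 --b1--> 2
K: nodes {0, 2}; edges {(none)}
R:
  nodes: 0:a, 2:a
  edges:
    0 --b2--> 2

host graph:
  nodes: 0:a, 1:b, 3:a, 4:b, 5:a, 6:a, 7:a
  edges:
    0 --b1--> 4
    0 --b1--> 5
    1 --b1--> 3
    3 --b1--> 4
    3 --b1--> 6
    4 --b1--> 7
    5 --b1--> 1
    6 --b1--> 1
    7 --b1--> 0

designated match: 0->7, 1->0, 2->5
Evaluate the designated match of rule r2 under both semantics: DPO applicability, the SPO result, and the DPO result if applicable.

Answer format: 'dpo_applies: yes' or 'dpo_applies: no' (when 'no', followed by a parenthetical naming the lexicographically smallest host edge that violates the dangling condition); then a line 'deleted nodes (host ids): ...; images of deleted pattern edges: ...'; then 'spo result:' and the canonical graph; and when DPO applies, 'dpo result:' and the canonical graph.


dpo_applies: no
(the rule deletes node 0, which keeps host edge (0,4,b1) outside the match image — the dangling condition fails, DPO blocks; SPO proceeds and side-deletes such edges)
deleted nodes (host ids): 0; images of deleted pattern edges: (0,5,b1); (7,0,b1)
spo result:
nodes: 1:b, 3:a, 4:b, 5:a, 6:a, 7:a
edges: (1,3,b1); (3,4,b1); (3,6,b1); (4,7,b1); (5,1,b1); (6,1,b1); (7,5,b2)


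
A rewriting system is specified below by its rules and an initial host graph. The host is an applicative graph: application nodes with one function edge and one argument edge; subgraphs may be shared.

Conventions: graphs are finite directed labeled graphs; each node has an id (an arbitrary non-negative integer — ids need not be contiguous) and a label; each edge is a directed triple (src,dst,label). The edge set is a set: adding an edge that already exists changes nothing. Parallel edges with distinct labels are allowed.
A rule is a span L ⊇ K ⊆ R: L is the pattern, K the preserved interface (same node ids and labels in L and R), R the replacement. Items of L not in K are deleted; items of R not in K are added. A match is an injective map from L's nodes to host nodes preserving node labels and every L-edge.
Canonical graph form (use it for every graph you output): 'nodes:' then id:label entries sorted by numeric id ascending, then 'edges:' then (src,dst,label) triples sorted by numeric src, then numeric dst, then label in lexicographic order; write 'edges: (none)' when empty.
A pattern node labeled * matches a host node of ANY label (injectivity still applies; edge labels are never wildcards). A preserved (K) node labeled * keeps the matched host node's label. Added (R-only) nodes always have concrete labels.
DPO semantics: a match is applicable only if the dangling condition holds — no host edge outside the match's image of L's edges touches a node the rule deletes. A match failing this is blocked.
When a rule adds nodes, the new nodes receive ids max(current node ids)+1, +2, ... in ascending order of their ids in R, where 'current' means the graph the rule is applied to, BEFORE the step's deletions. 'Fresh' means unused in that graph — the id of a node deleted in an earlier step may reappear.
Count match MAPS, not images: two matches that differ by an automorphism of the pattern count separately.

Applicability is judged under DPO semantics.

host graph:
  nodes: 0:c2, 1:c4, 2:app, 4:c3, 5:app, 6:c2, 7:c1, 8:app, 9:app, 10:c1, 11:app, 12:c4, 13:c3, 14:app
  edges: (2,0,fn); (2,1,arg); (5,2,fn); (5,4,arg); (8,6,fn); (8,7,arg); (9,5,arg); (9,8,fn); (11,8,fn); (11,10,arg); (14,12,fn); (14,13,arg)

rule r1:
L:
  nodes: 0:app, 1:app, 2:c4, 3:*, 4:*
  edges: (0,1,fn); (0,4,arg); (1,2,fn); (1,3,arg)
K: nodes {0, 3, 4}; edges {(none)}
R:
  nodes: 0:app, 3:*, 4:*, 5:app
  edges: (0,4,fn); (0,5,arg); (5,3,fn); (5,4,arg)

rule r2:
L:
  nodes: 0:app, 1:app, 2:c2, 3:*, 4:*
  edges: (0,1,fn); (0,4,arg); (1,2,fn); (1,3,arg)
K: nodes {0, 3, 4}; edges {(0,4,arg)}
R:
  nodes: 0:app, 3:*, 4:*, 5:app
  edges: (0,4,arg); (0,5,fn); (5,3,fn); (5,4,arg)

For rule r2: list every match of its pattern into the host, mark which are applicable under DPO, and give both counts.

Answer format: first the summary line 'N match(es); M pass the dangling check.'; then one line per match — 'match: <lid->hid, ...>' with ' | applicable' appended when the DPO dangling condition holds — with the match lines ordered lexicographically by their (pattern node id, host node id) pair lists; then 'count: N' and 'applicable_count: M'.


3 match(es); 1 pass the dangling check.
match: 0->5, 1->2, 2->0, 3->1, 4->4 | applicable
match: 0->9, 1->8, 2->6, 3->7, 4->5
match: 0->11, 1->8, 2->6, 3->7, 4->10
count: 3
applicable_count: 1


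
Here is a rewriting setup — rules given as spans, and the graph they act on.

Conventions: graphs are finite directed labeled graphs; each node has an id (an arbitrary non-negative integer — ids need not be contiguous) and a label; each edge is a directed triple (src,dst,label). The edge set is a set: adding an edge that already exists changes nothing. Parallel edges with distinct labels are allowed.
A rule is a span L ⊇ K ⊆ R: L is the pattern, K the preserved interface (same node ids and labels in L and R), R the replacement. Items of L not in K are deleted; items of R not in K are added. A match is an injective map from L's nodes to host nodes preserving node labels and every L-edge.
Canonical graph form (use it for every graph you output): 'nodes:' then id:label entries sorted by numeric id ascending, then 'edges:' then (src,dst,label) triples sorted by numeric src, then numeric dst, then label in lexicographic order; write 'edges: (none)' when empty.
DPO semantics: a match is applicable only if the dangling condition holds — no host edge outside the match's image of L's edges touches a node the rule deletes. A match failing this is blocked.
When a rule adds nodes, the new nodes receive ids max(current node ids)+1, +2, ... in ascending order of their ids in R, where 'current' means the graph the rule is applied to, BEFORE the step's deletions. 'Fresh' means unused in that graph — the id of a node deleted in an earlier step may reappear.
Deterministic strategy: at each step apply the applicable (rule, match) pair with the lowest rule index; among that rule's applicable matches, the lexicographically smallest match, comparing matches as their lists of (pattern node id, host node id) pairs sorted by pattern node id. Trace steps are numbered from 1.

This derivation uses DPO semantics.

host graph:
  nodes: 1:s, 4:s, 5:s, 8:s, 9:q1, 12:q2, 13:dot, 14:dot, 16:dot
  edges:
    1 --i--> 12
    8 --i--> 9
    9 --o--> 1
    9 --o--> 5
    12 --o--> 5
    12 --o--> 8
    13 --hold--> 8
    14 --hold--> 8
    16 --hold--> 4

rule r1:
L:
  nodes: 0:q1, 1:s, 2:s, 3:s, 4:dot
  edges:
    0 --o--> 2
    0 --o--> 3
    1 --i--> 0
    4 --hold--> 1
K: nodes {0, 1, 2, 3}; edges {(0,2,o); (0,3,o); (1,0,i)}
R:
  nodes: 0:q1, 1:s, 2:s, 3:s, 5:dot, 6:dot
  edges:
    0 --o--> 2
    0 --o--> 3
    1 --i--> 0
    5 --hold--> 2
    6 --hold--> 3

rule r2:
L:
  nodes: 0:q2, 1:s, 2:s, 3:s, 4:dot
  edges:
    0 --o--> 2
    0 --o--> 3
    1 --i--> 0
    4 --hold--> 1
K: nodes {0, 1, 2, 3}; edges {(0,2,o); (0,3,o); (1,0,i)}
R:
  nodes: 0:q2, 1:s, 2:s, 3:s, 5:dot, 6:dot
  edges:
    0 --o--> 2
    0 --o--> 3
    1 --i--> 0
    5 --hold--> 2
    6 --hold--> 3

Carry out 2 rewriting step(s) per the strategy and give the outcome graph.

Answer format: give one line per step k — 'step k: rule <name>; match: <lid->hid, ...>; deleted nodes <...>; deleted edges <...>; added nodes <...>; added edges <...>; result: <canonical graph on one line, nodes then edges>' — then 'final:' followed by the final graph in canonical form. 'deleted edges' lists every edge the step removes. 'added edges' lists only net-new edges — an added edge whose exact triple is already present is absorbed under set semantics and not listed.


step 1: rule r1; match: 0->9, 1->8, 2->1, 3->5, 4->13; deleted nodes 13; deleted edges (13,8,hold); added nodes 17, 18; added edges (17,1,hold); (18,5,hold); result: nodes: 1:s, 4:s, 5:s, 8:s, 9:q1, 12:q2, 14:dot, 16:dot, 17:dot, 18:dot edges: (1,12,i); (8,9,i); (9,1,o); (9,5,o); (12,5,o); (12,8,o); (14,8,hold); (16,4,hold); (17,1,hold); (18,5,hold)
step 2: rule r1; match: 0->9, 1->8, 2->1, 3->5, 4->14; deleted nodes 14; deleted edges (14,8,hold); added nodes 19, 20; added edges (19,1,hold); (20,5,hold); result: nodes: 1:s, 4:s, 5:s, 8:s, 9:q1, 12:q2, 16:dot, 17:dot, 18:dot, 19:dot, 20:dot edges: (1,12,i); (8,9,i); (9,1,o); (9,5,o); (12,5,o); (12,8,o); (16,4,hold); (17,1,hold); (18,5,hold); (19,1,hold); (20,5,hold)
final:
nodes: 1:s, 4:s, 5:s, 8:s, 9:q1, 12:q2, 16:dot, 17:dot, 18:dot, 19:dot, 20:dot
edges: (1,12,i); (8,9,i); (9,1,o); (9,5,o); (12,5,o); (12,8,o); (16,4,hold); (17,1,hold); (18,5,hold); (19,1,hold); (20,5,hold)


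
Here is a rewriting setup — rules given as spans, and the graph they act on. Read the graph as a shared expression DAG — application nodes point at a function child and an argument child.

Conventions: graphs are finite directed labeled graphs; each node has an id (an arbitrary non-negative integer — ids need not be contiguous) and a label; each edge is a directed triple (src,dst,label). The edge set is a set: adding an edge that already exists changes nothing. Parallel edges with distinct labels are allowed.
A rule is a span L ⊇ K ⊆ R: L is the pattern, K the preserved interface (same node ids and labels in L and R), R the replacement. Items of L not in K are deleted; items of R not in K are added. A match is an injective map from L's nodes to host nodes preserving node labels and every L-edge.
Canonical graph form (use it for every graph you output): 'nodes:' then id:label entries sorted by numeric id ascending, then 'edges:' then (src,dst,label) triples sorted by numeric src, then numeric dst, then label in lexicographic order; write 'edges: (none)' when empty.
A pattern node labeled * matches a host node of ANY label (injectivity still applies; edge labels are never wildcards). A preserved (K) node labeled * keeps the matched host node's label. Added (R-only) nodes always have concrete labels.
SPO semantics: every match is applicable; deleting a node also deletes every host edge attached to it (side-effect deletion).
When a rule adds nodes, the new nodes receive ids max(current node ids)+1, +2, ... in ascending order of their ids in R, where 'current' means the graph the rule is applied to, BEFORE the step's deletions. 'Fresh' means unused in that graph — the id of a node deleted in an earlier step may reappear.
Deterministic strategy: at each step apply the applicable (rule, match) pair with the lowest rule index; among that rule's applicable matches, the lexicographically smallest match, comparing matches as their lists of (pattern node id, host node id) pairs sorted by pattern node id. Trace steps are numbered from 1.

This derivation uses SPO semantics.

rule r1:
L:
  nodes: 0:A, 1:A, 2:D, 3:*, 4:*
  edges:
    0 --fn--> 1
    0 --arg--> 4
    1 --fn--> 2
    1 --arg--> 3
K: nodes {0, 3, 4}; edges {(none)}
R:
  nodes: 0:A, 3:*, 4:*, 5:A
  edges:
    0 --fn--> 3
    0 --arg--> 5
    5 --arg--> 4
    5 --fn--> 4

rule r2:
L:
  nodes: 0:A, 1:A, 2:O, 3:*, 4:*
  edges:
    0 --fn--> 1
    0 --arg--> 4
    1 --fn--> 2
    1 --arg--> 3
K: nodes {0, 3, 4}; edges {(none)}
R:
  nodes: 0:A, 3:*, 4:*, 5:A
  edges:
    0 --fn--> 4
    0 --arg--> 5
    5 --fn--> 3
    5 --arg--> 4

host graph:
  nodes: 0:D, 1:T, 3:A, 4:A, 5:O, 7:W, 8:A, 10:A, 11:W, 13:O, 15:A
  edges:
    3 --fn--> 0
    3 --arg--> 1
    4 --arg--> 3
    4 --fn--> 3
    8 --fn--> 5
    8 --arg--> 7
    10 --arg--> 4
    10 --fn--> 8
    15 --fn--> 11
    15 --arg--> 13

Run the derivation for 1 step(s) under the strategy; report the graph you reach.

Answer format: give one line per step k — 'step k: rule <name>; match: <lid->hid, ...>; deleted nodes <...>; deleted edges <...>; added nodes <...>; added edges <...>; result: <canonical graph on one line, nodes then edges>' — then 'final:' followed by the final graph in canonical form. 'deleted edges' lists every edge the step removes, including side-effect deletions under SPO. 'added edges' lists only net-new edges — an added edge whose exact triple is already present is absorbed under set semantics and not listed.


step 1: rule r2; match: 0->10, 1->8, 2->5, 3->7, 4->4; deleted nodes 5, 8; deleted edges (8,5,fn); (8,7,arg); (10,4,arg); (10,8,fn); added nodes 16; added edges (10,4,fn); (10,16,arg); (16,4,arg); (16,7,fn); result: nodes: 0:D, 1:T, 3:A, 4:A, 7:W, 10:A, 11:W, 13:O, 15:A, 16:A edges: (3,0,fn); (3,1,arg); (4,3,arg); (4,3,fn); (10,4,fn); (10,16,arg); (15,11,fn); (15,13,arg); (16,4,arg); (16,7,fn)
final:
nodes: 0:D, 1:T, 3:A, 4:A, 7:W, 10:A, 11:W, 13:O, 15:A, 16:A
edges: (3,0,fn); (3,1,arg); (4,3,arg); (4,3,fn); (10,4,fn); (10,16,arg); (15,11,fn); (15,13,arg); (16,4,arg); (16,7,fn)


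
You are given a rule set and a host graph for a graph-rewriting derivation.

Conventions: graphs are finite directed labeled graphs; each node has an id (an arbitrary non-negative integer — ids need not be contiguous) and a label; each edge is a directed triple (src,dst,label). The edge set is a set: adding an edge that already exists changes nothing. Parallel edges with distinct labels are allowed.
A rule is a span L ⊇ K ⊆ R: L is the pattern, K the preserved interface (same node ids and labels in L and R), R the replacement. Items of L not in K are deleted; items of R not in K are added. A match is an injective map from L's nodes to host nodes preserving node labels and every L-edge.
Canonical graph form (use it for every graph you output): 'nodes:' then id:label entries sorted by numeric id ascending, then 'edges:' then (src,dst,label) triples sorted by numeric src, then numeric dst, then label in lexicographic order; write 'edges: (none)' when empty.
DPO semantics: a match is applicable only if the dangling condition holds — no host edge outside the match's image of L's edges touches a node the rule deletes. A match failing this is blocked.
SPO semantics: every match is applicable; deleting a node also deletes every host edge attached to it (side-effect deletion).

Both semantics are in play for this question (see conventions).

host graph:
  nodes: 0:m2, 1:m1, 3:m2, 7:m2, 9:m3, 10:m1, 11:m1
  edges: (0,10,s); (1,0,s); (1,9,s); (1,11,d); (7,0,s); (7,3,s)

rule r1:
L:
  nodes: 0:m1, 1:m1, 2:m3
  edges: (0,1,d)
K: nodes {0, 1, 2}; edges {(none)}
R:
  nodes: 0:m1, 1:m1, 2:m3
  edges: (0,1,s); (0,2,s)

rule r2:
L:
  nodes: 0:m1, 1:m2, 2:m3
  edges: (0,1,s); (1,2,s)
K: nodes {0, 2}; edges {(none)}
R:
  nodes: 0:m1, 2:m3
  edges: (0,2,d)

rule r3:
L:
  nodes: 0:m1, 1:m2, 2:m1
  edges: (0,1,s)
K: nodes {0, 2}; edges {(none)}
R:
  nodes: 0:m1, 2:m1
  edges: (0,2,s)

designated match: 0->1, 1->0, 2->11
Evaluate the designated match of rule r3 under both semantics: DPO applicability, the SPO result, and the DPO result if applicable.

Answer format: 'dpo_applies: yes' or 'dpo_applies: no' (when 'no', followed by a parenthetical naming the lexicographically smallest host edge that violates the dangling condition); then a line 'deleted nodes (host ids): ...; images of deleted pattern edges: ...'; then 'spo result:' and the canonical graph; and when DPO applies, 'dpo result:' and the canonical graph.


dpo_applies: no
(the rule deletes node 0, which keeps host edge (0,10,s) outside the match image — the dangling condition fails, DPO blocks; SPO proceeds and side-deletes such edges)
deleted nodes (host ids): 0; images of deleted pattern edges: (1,0,s)
spo result:
nodes: 1:m1, 3:m2, 7:m2, 9:m3, 10:m1, 11:m1
edges: (1,9,s); (1,11,d); (1,11,s); (7,3,s)


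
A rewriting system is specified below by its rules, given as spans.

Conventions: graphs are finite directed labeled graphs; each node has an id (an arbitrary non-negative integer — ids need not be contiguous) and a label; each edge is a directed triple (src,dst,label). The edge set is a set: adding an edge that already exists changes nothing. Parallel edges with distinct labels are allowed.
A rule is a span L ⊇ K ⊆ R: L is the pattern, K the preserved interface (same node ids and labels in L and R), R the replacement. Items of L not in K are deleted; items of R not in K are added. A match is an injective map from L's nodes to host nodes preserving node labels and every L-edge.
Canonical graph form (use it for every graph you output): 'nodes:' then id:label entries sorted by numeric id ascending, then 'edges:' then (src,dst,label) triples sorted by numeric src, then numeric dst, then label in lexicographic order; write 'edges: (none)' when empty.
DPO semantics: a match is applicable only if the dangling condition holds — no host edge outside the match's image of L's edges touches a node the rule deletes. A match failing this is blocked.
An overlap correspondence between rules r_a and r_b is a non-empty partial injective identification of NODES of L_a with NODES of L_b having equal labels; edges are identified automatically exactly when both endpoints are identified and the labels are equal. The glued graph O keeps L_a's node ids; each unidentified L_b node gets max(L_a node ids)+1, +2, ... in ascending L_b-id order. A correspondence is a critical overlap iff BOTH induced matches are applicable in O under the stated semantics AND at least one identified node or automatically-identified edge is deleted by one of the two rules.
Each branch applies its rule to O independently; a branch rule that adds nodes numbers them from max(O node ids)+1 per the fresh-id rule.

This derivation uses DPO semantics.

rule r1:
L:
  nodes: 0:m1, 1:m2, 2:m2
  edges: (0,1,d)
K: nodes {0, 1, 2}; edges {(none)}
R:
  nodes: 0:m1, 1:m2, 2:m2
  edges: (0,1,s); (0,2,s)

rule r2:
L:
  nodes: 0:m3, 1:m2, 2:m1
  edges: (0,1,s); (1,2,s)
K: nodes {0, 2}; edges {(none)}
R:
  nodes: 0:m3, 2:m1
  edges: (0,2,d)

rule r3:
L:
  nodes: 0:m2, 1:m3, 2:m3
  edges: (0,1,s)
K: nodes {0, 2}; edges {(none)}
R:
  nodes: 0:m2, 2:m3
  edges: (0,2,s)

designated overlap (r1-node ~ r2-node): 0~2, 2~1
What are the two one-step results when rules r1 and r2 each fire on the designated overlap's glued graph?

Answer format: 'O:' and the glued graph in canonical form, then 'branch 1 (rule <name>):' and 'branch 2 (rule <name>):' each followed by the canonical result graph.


O:
nodes: 0:m1, 1:m2, 2:m2, 3:m3
edges: (0,1,d); (2,0,s); (3,2,s)
branch 1 (rule r1):
nodes: 0:m1, 1:m2, 2:m2, 3:m3
edges: (0,1,s); (0,2,s); (2,0,s); (3,2,s)
branch 2 (rule r2):
nodes: 0:m1, 1:m2, 3:m3
edges: (0,1,d); (3,0,d)


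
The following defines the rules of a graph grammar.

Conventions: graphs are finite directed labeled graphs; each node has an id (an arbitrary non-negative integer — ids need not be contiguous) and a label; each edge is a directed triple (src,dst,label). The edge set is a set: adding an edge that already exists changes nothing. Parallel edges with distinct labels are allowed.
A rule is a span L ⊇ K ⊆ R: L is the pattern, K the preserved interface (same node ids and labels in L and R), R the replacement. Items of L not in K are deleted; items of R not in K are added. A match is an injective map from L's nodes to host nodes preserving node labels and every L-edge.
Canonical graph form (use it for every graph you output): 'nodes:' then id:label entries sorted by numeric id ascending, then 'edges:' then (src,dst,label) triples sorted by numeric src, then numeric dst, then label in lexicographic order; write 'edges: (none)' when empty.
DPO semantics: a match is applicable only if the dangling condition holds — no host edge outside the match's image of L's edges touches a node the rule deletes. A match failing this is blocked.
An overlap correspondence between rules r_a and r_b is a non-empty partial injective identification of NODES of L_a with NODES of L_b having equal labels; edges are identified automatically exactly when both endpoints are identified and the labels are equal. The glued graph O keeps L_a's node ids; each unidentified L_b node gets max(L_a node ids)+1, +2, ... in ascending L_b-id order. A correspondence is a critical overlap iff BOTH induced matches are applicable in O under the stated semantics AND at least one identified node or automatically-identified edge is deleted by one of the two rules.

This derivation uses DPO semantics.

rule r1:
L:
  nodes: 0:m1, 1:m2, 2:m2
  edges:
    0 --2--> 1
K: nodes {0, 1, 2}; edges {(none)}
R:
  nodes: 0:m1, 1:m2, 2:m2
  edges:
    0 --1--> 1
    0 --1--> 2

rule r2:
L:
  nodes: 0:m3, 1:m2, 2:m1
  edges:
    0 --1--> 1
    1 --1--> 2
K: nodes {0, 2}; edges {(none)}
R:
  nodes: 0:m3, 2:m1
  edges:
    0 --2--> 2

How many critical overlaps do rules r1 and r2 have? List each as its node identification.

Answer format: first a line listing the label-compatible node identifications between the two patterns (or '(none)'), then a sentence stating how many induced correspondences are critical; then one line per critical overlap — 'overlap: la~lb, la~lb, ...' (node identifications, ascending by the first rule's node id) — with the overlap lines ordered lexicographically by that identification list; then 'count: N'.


label-compatible node identifications between L(r1) and L(r2): 0~2, 1~1, 2~1
2 of the induced correspondences are critical overlaps of r1 and r2.
overlap: 0~2, 2~1
overlap: 2~1
count: 2


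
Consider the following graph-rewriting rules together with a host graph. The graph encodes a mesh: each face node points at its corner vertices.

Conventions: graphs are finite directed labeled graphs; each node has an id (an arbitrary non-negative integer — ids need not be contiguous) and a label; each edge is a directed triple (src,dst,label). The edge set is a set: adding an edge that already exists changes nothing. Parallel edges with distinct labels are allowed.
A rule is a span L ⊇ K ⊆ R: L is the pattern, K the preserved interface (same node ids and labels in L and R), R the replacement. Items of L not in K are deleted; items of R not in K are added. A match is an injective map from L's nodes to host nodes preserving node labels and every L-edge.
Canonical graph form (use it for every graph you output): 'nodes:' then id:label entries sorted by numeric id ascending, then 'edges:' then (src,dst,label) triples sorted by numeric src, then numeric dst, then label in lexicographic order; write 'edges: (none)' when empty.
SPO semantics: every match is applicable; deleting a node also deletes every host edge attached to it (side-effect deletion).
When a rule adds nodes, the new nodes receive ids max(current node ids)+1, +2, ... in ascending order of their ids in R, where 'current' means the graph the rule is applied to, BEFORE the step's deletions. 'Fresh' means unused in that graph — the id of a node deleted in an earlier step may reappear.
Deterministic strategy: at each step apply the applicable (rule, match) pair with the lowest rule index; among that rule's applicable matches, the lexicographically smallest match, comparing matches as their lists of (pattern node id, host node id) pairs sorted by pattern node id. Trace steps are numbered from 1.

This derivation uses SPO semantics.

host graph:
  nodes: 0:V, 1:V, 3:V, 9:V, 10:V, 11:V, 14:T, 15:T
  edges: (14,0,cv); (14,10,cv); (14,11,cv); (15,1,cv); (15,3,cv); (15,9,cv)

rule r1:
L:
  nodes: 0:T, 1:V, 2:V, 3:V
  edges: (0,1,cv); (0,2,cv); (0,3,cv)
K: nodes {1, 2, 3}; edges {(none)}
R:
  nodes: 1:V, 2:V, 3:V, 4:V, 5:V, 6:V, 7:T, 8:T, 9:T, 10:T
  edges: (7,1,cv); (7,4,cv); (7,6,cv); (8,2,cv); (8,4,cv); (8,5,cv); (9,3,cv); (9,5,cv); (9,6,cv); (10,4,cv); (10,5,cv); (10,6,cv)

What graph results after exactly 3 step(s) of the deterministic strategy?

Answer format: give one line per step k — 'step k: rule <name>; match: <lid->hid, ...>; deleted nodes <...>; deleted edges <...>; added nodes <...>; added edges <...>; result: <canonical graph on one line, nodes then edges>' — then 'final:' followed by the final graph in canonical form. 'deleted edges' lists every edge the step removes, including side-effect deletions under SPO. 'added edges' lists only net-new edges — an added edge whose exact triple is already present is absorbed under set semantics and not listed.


step 1: rule r1; match: 0->14, 1->0, 2->10, 3->11; deleted nodes 14; deleted edges (14,0,cv); (14,10,cv); (14,11,cv); added nodes 16, 17, 18, 19, 20, 21, 22; added edges (19,0,cv); (19,16,cv); (19,18,cv); (20,10,cv); (20,16,cv); (20,17,cv); (21,11,cv); (21,17,cv); (21,18,cv); (22,16,cv); (22,17,cv); (22,18,cv); result: nodes: 0:V, 1:V, 3:V, 9:V, 10:V, 11:V, 15:T, 16:V, 17:V, 18:V, 19:T, 20:T, 21:T, 22:T edges: (15,1,cv); (15,3,cv); (15,9,cv); (19,0,cv); (19,16,cv); (19,18,cv); (20,10,cv); (20,16,cv); (20,17,cv); (21,11,cv); (21,17,cv); (21,18,cv); (22,16,cv); (22,17,cv); (22,18,cv)
step 2: rule r1; match: 0->15, 1->1, 2->3, 3->9; deleted nodes 15; deleted edges (15,1,cv); (15,3,cv); (15,9,cv); added nodes 23, 24, 25, 26, 27, 28, 29; added edges (26,1,cv); (26,23,cv); (26,25,cv); (27,3,cv); (27,23,cv); (27,24,cv); (28,9,cv); (28,24,cv); (28,25,cv); (29,23,cv); (29,24,cv); (29,25,cv); result: nodes: 0:V, 1:V, 3:V, 9:V, 10:V, 11:V, 16:V, 17:V, 18:V, 19:T, 20:T, 21:T, 22:T, 23:V, 24:V, 25:V, 26:T, 27:T, 28:T, 29:T edges: (19,0,cv); (19,16,cv); (19,18,cv); (20,10,cv); (20,16,cv); (20,17,cv); (21,11,cv); (21,17,cv); (21,18,cv); (22,16,cv); (22,17,cv); (22,18,cv); (26,1,cv); (26,23,cv); (26,25,cv); (27,3,cv); (27,23,cv); (27,24,cv); (28,9,cv); (28,24,cv); (28,25,cv); (29,23,cv); (29,24,cv); (29,25,cv)
step 3: rule r1; match: 0->19, 1->0, 2->16, 3->18; deleted nodes 19; deleted edges (19,0,cv); (19,16,cv); (19,18,cv); added nodes 30, 31, 32, 33, 34, 35, 36; added edges (33,0,cv); (33,30,cv); (33,32,cv); (34,16,cv); (34,30,cv); (34,31,cv); (35,18,cv); (35,31,cv); (35,32,cv); (36,30,cv); (36,31,cv); (36,32,cv); result: nodes: 0:V, 1:V, 3:V, 9:V, 10:V, 11:V, 16:V, 17:V, 18:V, 20:T, 21:T, 22:T, 23:V, 24:V, 25:V, 26:T, 27:T, 28:T, 29:T, 30:V, 31:V, 32:V, 33:T, 34:T, 35:T, 36:T edges: (20,10,cv); (20,16,cv); (20,17,cv); (21,11,cv); (21,17,cv); (21,18,cv); (22,16,cv); (22,17,cv); (22,18,cv); (26,1,cv); (26,23,cv); (26,25,cv); (27,3,cv); (27,23,cv); (27,24,cv); (28,9,cv); (28,24,cv); (28,25,cv); (29,23,cv); (29,24,cv); (29,25,cv); (33,0,cv); (33,30,cv); (33,32,cv); (34,16,cv); (34,30,cv); (34,31,cv); (35,18,cv); (35,31,cv); (35,32,cv); (36,30,cv); (36,31,cv); (36,32,cv)
final:
nodes: 0:V, 1:V, 3:V, 9:V, 10:V, 11:V, 16:V, 17:V, 18:V, 20:T, 21:T, 22:T, 23:V, 24:V, 25:V, 26:T, 27:T, 28:T, 29:T, 30:V, 31:V, 32:V, 33:T, 34:T, 35:T, 36:T
edges: (20,10,cv); (20,16,cv); (20,17,cv); (21,11,cv); (21,17,cv); (21,18,cv); (22,16,cv); (22,17,cv); (22,18,cv); (26,1,cv); (26,23,cv); (26,25,cv); (27,3,cv); (27,23,cv); (27,24,cv); (28,9,cv); (28,24,cv); (28,25,cv); (29,23,cv); (29,24,cv); (29,25,cv); (33,0,cv); (33,30,cv); (33,32,cv); (34,16,cv); (34,30,cv); (34,31,cv); (35,18,cv); (35,31,cv); (35,32,cv); (36,30,cv); (36,31,cv); (36,32,cv)


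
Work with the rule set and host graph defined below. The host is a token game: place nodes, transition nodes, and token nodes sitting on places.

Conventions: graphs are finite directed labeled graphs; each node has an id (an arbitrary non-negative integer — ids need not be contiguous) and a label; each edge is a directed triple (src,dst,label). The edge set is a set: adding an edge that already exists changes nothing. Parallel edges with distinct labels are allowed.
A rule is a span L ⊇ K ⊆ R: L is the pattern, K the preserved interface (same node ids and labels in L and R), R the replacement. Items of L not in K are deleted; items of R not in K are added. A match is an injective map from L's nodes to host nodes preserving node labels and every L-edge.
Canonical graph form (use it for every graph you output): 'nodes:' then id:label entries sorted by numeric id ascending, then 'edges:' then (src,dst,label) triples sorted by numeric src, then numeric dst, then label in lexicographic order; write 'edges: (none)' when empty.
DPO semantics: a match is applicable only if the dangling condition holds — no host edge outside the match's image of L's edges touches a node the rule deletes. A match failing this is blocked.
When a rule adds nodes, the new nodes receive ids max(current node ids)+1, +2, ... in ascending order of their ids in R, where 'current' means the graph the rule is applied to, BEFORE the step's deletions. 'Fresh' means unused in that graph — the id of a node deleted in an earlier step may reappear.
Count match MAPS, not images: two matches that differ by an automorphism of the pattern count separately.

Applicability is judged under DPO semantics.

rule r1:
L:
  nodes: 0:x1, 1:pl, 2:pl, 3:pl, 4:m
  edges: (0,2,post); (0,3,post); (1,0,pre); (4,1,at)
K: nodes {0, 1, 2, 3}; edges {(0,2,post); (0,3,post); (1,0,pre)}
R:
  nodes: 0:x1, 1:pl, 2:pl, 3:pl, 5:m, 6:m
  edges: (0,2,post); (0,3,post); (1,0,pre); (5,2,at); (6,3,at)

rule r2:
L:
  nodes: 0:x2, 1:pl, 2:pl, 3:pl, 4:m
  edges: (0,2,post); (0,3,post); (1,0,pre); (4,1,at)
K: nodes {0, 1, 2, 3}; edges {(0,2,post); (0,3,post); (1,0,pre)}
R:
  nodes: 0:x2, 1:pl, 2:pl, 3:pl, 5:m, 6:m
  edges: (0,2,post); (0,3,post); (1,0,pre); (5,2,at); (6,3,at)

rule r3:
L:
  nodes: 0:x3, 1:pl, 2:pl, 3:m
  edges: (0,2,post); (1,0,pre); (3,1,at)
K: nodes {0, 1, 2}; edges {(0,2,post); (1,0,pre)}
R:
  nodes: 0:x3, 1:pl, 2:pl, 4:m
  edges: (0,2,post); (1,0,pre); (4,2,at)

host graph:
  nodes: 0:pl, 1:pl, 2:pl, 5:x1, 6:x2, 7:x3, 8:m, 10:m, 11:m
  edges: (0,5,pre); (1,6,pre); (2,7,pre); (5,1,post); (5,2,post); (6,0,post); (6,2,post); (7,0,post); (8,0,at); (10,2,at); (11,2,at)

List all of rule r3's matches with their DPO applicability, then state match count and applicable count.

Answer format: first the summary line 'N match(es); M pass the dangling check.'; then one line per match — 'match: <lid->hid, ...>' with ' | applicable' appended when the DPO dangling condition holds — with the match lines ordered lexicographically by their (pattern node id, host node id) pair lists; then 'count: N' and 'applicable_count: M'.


2 match(es); 2 pass the dangling check.
match: 0->7, 1->2, 2->0, 3->10 | applicable
match: 0->7, 1->2, 2->0, 3->11 | applicable
count: 2
applicable_count: 2
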